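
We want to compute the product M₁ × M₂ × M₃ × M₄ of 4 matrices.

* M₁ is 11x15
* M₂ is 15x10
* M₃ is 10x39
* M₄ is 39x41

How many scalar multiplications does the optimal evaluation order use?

22150

Adjacent pairs: M₁M₂ = 11·15·10 = 1650; M₂M₃ = 15·10·39 = 5850; M₃M₄ = 10·39·41 = 15990.
Length 3: M₁..M₃: k=1: 0+5850+11·15·39=12285; k=2: 1650+0+11·10·39=5940 → min 5940 | M₂..M₄: k=2: 0+15990+15·10·41=22140; k=3: 5850+0+15·39·41=29835 → min 22140.
Length 4: M₁..M₄: k=1: 0+22140+11·15·41=28905; k=2: 1650+15990+11·10·41=22150; k=3: 5940+0+11·39·41=23529 → min 22150.
Optimal order: ((M₁ × M₂) × (M₃ × M₄)) with cost 22150.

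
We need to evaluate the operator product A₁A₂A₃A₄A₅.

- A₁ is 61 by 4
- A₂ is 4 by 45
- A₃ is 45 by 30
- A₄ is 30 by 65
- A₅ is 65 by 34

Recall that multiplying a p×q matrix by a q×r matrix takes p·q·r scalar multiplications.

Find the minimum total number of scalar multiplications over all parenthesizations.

Adjacent pairs: A₁A₂ = 61·4·45 = 10980; A₂A₃ = 4·45·30 = 5400; A₃A₄ = 45·30·65 = 87750; A₄A₅ = 30·65·34 = 66300.
Length 3: A₁..A₃: k=1: 0+5400+61·4·30=12720; k=2: 10980+0+61·45·30=93330 → min 12720 | A₂..A₄: k=2: 0+87750+4·45·65=99450; k=3: 5400+0+4·30·65=13200 → min 13200 | A₃..A₅: k=3: 0+66300+45·30·34=112200; k=4: 87750+0+45·65·34=187200 → min 112200.
Length 4: A₁..A₄: k=1: 0+13200+61·4·65=29060; k=2: 10980+87750+61·45·65=277155; k=3: 12720+0+61·30·65=131670 → min 29060 | A₂..A₅: k=2: 0+112200+4·45·34=118320; k=3: 5400+66300+4·30·34=75780; k=4: 13200+0+4·65·34=22040 → min 22040.
Length 5: A₁..A₅: k=1: 0+22040+61·4·34=30336; k=2: 10980+112200+61·45·34=216510; k=3: 12720+66300+61·30·34=141240; k=4: 29060+0+61·65·34=163870 → min 30336.
Optimal order: (A₁(((A₂A₃)A₄)A₅)) with cost 30336.

30336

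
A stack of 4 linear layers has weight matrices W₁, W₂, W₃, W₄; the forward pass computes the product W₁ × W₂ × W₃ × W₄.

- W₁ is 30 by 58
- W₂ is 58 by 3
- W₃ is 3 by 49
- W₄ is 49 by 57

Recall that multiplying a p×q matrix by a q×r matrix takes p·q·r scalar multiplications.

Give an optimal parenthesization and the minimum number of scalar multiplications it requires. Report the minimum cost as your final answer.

Adjacent pairs: W₁W₂ = 30·58·3 = 5220; W₂W₃ = 58·3·49 = 8526; W₃W₄ = 3·49·57 = 8379.
Length 3: W₁..W₃: k=1: 0+8526+30·58·49=93786; k=2: 5220+0+30·3·49=9630 → min 9630 | W₂..W₄: k=2: 0+8379+58·3·57=18297; k=3: 8526+0+58·49·57=170520 → min 18297.
Length 4: W₁..W₄: k=1: 0+18297+30·58·57=117477; k=2: 5220+8379+30·3·57=18729; k=3: 9630+0+30·49·57=93420 → min 18729.
Optimal parenthesization: ((W₁ × W₂) × (W₃ × W₄)) with cost 18729.

18729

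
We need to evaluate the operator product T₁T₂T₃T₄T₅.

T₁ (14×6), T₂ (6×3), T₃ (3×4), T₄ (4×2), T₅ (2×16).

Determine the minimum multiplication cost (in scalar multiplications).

Adjacent pairs: T₁T₂ = 14·6·3 = 252; T₂T₃ = 6·3·4 = 72; T₃T₄ = 3·4·2 = 24; T₄T₅ = 4·2·16 = 128.
Length 3: T₁..T₃: k=1: 0+72+14·6·4=408; k=2: 252+0+14·3·4=420 → min 408 | T₂..T₄: k=2: 0+24+6·3·2=60; k=3: 72+0+6·4·2=120 → min 60 | T₃..T₅: k=3: 0+128+3·4·16=320; k=4: 24+0+3·2·16=120 → min 120.
Length 4: T₁..T₄: k=1: 0+60+14·6·2=228; k=2: 252+24+14·3·2=360; k=3: 408+0+14·4·2=520 → min 228 | T₂..T₅: k=2: 0+120+6·3·16=408; k=3: 72+128+6·4·16=584; k=4: 60+0+6·2·16=252 → min 252.
Length 5: T₁..T₅: k=1: 0+252+14·6·16=1596; k=2: 252+120+14·3·16=1044; k=3: 408+128+14·4·16=1432; k=4: 228+0+14·2·16=676 → min 676.
Optimal order: ((T₁(T₂(T₃T₄)))T₅) with cost 676.

676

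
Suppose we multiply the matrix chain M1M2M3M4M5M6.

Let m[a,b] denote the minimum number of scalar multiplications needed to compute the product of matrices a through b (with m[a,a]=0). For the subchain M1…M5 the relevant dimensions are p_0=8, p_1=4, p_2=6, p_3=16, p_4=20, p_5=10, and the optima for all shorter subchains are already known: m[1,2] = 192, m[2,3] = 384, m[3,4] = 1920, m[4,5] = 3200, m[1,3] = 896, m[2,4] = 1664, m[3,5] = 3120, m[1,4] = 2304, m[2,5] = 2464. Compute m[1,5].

m[1,5] = min over k∈[1,4] of m[1,k]+m[k+1,5]+p_{0}·p_k·p_{5}.
k=1: 0 + 2464 + 8·4·10 = 2784; k=2: 192 + 3120 + 8·6·10 = 3792; k=3: 896 + 3200 + 8·16·10 = 5376; k=4: 2304 + 0 + 8·20·10 = 3904.
Minimum: 2784 at k=1.

2784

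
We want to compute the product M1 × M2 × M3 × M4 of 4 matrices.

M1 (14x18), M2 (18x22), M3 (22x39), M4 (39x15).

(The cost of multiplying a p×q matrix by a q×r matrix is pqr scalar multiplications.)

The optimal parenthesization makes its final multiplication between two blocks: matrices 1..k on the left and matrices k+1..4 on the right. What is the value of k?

1

Adjacent pairs: M1M2 = 14·18·22 = 5544; M2M3 = 18·22·39 = 15444; M3M4 = 22·39·15 = 12870.
Length 3: M1..M3: k=1: 0+15444+14·18·39=25272; k=2: 5544+0+14·22·39=17556 → min 17556 | M2..M4: k=2: 0+12870+18·22·15=18810; k=3: 15444+0+18·39·15=25974 → min 18810.
Top-level splits: k=1: (M1..M1)·(M2..M4) → 0+18810+14·18·15 = 22590; k=2: (M1..M2)·(M3..M4) → 5544+12870+14·22·15 = 23034; k=3: (M1..M3)·(M4..M4) → 17556+0+14·39·15 = 25746.
Best split is after M1, i.e. k = 1.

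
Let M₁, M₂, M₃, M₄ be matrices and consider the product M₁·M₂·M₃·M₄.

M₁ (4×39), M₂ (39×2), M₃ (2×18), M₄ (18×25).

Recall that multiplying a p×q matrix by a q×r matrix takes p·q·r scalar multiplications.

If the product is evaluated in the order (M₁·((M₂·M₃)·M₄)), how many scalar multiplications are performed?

22854

(M₂·M₃): 39×2 by 2×18 → 39×18, cost 39·2·18 = 1404
((M₂·M₃)·M₄): 39×18 by 18×25 → 39×25, cost 39·18·25 = 17550; cumulative 18954
(M₁·((M₂·M₃)·M₄)): 4×39 by 39×25 → 4×25, cost 4·39·25 = 3900; cumulative 22854
Total: 22854 scalar multiplications.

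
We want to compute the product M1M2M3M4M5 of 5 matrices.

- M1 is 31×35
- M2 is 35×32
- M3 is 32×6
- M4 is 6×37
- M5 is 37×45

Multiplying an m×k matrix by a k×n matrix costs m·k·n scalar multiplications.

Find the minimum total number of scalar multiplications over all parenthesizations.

31590

Adjacent pairs: M1M2 = 31·35·32 = 34720; M2M3 = 35·32·6 = 6720; M3M4 = 32·6·37 = 7104; M4M5 = 6·37·45 = 9990.
Length 3: M1..M3: k=1: 0+6720+31·35·6=13230; k=2: 34720+0+31·32·6=40672 → min 13230 | M2..M4: k=2: 0+7104+35·32·37=48544; k=3: 6720+0+35·6·37=14490 → min 14490 | M3..M5: k=3: 0+9990+32·6·45=18630; k=4: 7104+0+32·37·45=60384 → min 18630.
Length 4: M1..M4: k=1: 0+14490+31·35·37=54635; k=2: 34720+7104+31·32·37=78528; k=3: 13230+0+31·6·37=20112 → min 20112 | M2..M5: k=2: 0+18630+35·32·45=69030; k=3: 6720+9990+35·6·45=26160; k=4: 14490+0+35·37·45=72765 → min 26160.
Length 5: M1..M5: k=1: 0+26160+31·35·45=74985; k=2: 34720+18630+31·32·45=97990; k=3: 13230+9990+31·6·45=31590; k=4: 20112+0+31·37·45=71727 → min 31590.
Optimal order: ((M1(M2M3))(M4M5)) with cost 31590.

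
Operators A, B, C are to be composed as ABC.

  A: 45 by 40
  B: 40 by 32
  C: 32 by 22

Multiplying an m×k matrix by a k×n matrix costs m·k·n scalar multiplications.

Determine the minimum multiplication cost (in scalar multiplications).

67760

Order (A(BC)): (BC): 40×32 by 32×22 → 40×22, cost 40·32·22 = 28160; (A(BC)): 45×40 by 40×22 → 45×22, cost 45·40·22 = 39600; cumulative 67760. Total 67760.
Order ((AB)C): (AB): 45×40 by 40×32 → 45×32, cost 45·40·32 = 57600; ((AB)C): 45×32 by 32×22 → 45×22, cost 45·32·22 = 31680; cumulative 89280. Total 89280.
Minimum: 67760.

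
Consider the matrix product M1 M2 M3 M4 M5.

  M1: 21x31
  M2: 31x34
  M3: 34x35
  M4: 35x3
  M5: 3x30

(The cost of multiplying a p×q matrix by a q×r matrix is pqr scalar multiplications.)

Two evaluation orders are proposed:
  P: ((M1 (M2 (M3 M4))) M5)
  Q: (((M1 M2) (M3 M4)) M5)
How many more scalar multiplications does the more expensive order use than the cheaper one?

Order P = ((M1 (M2 (M3 M4))) M5): (M3 M4): 34×35 by 35×3 → 34×3, cost 34·35·3 = 3570; (M2 (M3 M4)): 31×34 by 34×3 → 31×3, cost 31·34·3 = 3162; cumulative 6732; (M1 (M2 (M3 M4))): 21×31 by 31×3 → 21×3, cost 21·31·3 = 1953; cumulative 8685; ((M1 (M2 (M3 M4))) M5): 21×3 by 3×30 → 21×30, cost 21·3·30 = 1890; cumulative 10575. Total 10575.
Order Q = (((M1 M2) (M3 M4)) M5): (M1 M2): 21×31 by 31×34 → 21×34, cost 21·31·34 = 22134; (M3 M4): 34×35 by 35×3 → 34×3, cost 34·35·3 = 3570; ((M1 M2) (M3 M4)): 21×34 by 34×3 → 21×3, cost 21·34·3 = 2142; cumulative 27846; (((M1 M2) (M3 M4)) M5): 21×3 by 3×30 → 21×30, cost 21·3·30 = 1890; cumulative 29736. Total 29736.
Difference: |10575 − 29736| = 19161.

19161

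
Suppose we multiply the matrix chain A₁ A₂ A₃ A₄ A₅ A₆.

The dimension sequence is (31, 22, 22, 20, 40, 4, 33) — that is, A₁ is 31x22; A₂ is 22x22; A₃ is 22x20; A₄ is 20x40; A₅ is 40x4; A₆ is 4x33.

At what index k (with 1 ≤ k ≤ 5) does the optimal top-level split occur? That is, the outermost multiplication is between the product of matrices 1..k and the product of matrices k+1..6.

Adjacent pairs: A₁A₂ = 31·22·22 = 15004; A₂A₃ = 22·22·20 = 9680; A₃A₄ = 22·20·40 = 17600; A₄A₅ = 20·40·4 = 3200; A₅A₆ = 40·4·33 = 5280.
Length 3: A₁..A₃: k=1: 0+9680+31·22·20=23320; k=2: 15004+0+31·22·20=28644 → min 23320 | A₂..A₄: k=2: 0+17600+22·22·40=36960; k=3: 9680+0+22·20·40=27280 → min 27280 | A₃..A₅: k=3: 0+3200+22·20·4=4960; k=4: 17600+0+22·40·4=21120 → min 4960 | A₄..A₆: k=4: 0+5280+20·40·33=31680; k=5: 3200+0+20·4·33=5840 → min 5840.
Length 4: A₁..A₄: k=1: 0+27280+31·22·40=54560; k=2: 15004+17600+31·22·40=59884; k=3: 23320+0+31·20·40=48120 → min 48120 | A₂..A₅: k=2: 0+4960+22·22·4=6896; k=3: 9680+3200+22·20·4=14640; k=4: 27280+0+22·40·4=30800 → min 6896 | A₃..A₆: k=3: 0+5840+22·20·33=20360; k=4: 17600+5280+22·40·33=51920; k=5: 4960+0+22·4·33=7864 → min 7864.
Length 5: A₁..A₅: k=1: 0+6896+31·22·4=9624; k=2: 15004+4960+31·22·4=22692; k=3: 23320+3200+31·20·4=29000; k=4: 48120+0+31·40·4=53080 → min 9624 | A₂..A₆: k=2: 0+7864+22·22·33=23836; k=3: 9680+5840+22·20·33=30040; k=4: 27280+5280+22·40·33=61600; k=5: 6896+0+22·4·33=9800 → min 9800.
Top-level splits: k=1: (A₁..A₁)·(A₂..A₆) → 0+9800+31·22·33 = 32306; k=2: (A₁..A₂)·(A₃..A₆) → 15004+7864+31·22·33 = 45374; k=3: (A₁..A₃)·(A₄..A₆) → 23320+5840+31·20·33 = 49620; k=4: (A₁..A₄)·(A₅..A₆) → 48120+5280+31·40·33 = 94320; k=5: (A₁..A₅)·(A₆..A₆) → 9624+0+31·4·33 = 13716.
Best split is after A₅, i.e. k = 5.

5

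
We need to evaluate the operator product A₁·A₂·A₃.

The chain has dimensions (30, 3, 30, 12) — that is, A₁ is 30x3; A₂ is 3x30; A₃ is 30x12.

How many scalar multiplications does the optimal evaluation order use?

2160

Order (A₁·(A₂·A₃)): (A₂·A₃): 3×30 by 30×12 → 3×12, cost 3·30·12 = 1080; (A₁·(A₂·A₃)): 30×3 by 3×12 → 30×12, cost 30·3·12 = 1080; cumulative 2160. Total 2160.
Order ((A₁·A₂)·A₃): (A₁·A₂): 30×3 by 3×30 → 30×30, cost 30·3·30 = 2700; ((A₁·A₂)·A₃): 30×30 by 30×12 → 30×12, cost 30·30·12 = 10800; cumulative 13500. Total 13500.
Minimum: 2160.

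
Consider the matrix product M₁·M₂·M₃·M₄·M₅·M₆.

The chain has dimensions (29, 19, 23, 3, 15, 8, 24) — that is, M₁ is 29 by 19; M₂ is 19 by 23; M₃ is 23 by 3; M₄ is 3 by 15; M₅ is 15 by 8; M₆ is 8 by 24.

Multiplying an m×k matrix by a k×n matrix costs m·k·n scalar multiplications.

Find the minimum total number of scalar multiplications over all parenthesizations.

5988

Adjacent pairs: M₁M₂ = 29·19·23 = 12673; M₂M₃ = 19·23·3 = 1311; M₃M₄ = 23·3·15 = 1035; M₄M₅ = 3·15·8 = 360; M₅M₆ = 15·8·24 = 2880.
Length 3: M₁..M₃: k=1: 0+1311+29·19·3=2964; k=2: 12673+0+29·23·3=14674 → min 2964 | M₂..M₄: k=2: 0+1035+19·23·15=7590; k=3: 1311+0+19·3·15=2166 → min 2166 | M₃..M₅: k=3: 0+360+23·3·8=912; k=4: 1035+0+23·15·8=3795 → min 912 | M₄..M₆: k=4: 0+2880+3·15·24=3960; k=5: 360+0+3·8·24=936 → min 936.
Length 4: M₁..M₄: k=1: 0+2166+29·19·15=10431; k=2: 12673+1035+29·23·15=23713; k=3: 2964+0+29·3·15=4269 → min 4269 | M₂..M₅: k=2: 0+912+19·23·8=4408; k=3: 1311+360+19·3·8=2127; k=4: 2166+0+19·15·8=4446 → min 2127 | M₃..M₆: k=3: 0+936+23·3·24=2592; k=4: 1035+2880+23·15·24=12195; k=5: 912+0+23·8·24=5328 → min 2592.
Length 5: M₁..M₅: k=1: 0+2127+29·19·8=6535; k=2: 12673+912+29·23·8=18921; k=3: 2964+360+29·3·8=4020; k=4: 4269+0+29·15·8=7749 → min 4020 | M₂..M₆: k=2: 0+2592+19·23·24=13080; k=3: 1311+936+19·3·24=3615; k=4: 2166+2880+19·15·24=11886; k=5: 2127+0+19·8·24=5775 → min 3615.
Length 6: M₁..M₆: k=1: 0+3615+29·19·24=16839; k=2: 12673+2592+29·23·24=31273; k=3: 2964+936+29·3·24=5988; k=4: 4269+2880+29·15·24=17589; k=5: 4020+0+29·8·24=9588 → min 5988.
Optimal order: ((M₁·(M₂·M₃))·((M₄·M₅)·M₆)) with cost 5988.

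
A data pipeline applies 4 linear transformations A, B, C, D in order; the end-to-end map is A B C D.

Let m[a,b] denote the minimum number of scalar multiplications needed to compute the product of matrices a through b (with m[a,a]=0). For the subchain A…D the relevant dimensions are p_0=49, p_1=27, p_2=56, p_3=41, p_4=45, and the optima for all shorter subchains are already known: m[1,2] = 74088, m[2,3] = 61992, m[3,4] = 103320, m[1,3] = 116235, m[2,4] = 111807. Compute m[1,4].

171342

m[1,4] = min over k∈[1,3] of m[1,k]+m[k+1,4]+p_{0}·p_k·p_{4}.
k=1: 0 + 111807 + 49·27·45 = 171342; k=2: 74088 + 103320 + 49·56·45 = 300888; k=3: 116235 + 0 + 49·41·45 = 206640.
Minimum: 171342 at k=1.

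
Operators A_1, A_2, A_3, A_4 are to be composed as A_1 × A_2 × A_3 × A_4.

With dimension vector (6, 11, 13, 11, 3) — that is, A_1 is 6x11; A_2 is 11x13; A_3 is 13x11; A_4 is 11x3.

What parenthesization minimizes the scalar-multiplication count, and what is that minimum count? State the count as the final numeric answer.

1056

Adjacent pairs: A_1A_2 = 6·11·13 = 858; A_2A_3 = 11·13·11 = 1573; A_3A_4 = 13·11·3 = 429.
Length 3: A_1..A_3: k=1: 0+1573+6·11·11=2299; k=2: 858+0+6·13·11=1716 → min 1716 | A_2..A_4: k=2: 0+429+11·13·3=858; k=3: 1573+0+11·11·3=1936 → min 858.
Length 4: A_1..A_4: k=1: 0+858+6·11·3=1056; k=2: 858+429+6·13·3=1521; k=3: 1716+0+6·11·3=1914 → min 1056.
Optimal parenthesization: (A_1 × (A_2 × (A_3 × A_4))) with cost 1056.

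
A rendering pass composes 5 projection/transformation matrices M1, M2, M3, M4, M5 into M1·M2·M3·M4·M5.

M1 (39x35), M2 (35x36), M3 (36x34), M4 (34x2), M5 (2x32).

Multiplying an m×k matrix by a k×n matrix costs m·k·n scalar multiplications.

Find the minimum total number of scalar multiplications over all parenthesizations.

10194

Adjacent pairs: M1M2 = 39·35·36 = 49140; M2M3 = 35·36·34 = 42840; M3M4 = 36·34·2 = 2448; M4M5 = 34·2·32 = 2176.
Length 3: M1..M3: k=1: 0+42840+39·35·34=89250; k=2: 49140+0+39·36·34=96876 → min 89250 | M2..M4: k=2: 0+2448+35·36·2=4968; k=3: 42840+0+35·34·2=45220 → min 4968 | M3..M5: k=3: 0+2176+36·34·32=41344; k=4: 2448+0+36·2·32=4752 → min 4752.
Length 4: M1..M4: k=1: 0+4968+39·35·2=7698; k=2: 49140+2448+39·36·2=54396; k=3: 89250+0+39·34·2=91902 → min 7698 | M2..M5: k=2: 0+4752+35·36·32=45072; k=3: 42840+2176+35·34·32=83096; k=4: 4968+0+35·2·32=7208 → min 7208.
Length 5: M1..M5: k=1: 0+7208+39·35·32=50888; k=2: 49140+4752+39·36·32=98820; k=3: 89250+2176+39·34·32=133858; k=4: 7698+0+39·2·32=10194 → min 10194.
Optimal order: ((M1·(M2·(M3·M4)))·M5) with cost 10194.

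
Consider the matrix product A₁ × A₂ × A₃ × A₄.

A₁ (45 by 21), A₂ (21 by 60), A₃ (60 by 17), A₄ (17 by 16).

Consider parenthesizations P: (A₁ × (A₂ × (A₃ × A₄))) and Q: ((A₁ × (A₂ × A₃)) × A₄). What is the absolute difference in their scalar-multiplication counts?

Order P = (A₁ × (A₂ × (A₃ × A₄))): (A₃ × A₄): 60×17 by 17×16 → 60×16, cost 60·17·16 = 16320; (A₂ × (A₃ × A₄)): 21×60 by 60×16 → 21×16, cost 21·60·16 = 20160; cumulative 36480; (A₁ × (A₂ × (A₃ × A₄))): 45×21 by 21×16 → 45×16, cost 45·21·16 = 15120; cumulative 51600. Total 51600.
Order Q = ((A₁ × (A₂ × A₃)) × A₄): (A₂ × A₃): 21×60 by 60×17 → 21×17, cost 21·60·17 = 21420; (A₁ × (A₂ × A₃)): 45×21 by 21×17 → 45×17, cost 45·21·17 = 16065; cumulative 37485; ((A₁ × (A₂ × A₃)) × A₄): 45×17 by 17×16 → 45×16, cost 45·17·16 = 12240; cumulative 49725. Total 49725.
Difference: |51600 − 49725| = 1875.

1875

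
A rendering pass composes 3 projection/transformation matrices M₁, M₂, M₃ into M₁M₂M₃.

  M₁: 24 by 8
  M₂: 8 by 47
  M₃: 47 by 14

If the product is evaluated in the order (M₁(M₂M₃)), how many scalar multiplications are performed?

(M₂M₃): 8×47 by 47×14 → 8×14, cost 8·47·14 = 5264
(M₁(M₂M₃)): 24×8 by 8×14 → 24×14, cost 24·8·14 = 2688; cumulative 7952
Total: 7952 scalar multiplications.

7952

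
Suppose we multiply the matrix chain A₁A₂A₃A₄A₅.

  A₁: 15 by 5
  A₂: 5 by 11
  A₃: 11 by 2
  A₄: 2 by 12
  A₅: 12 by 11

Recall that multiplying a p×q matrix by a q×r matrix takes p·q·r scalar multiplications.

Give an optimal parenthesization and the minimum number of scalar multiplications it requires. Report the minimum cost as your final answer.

854

Adjacent pairs: A₁A₂ = 15·5·11 = 825; A₂A₃ = 5·11·2 = 110; A₃A₄ = 11·2·12 = 264; A₄A₅ = 2·12·11 = 264.
Length 3: A₁..A₃: k=1: 0+110+15·5·2=260; k=2: 825+0+15·11·2=1155 → min 260 | A₂..A₄: k=2: 0+264+5·11·12=924; k=3: 110+0+5·2·12=230 → min 230 | A₃..A₅: k=3: 0+264+11·2·11=506; k=4: 264+0+11·12·11=1716 → min 506.
Length 4: A₁..A₄: k=1: 0+230+15·5·12=1130; k=2: 825+264+15·11·12=3069; k=3: 260+0+15·2·12=620 → min 620 | A₂..A₅: k=2: 0+506+5·11·11=1111; k=3: 110+264+5·2·11=484; k=4: 230+0+5·12·11=890 → min 484.
Length 5: A₁..A₅: k=1: 0+484+15·5·11=1309; k=2: 825+506+15·11·11=3146; k=3: 260+264+15·2·11=854; k=4: 620+0+15·12·11=2600 → min 854.
Optimal parenthesization: ((A₁(A₂A₃))(A₄A₅)) with cost 854.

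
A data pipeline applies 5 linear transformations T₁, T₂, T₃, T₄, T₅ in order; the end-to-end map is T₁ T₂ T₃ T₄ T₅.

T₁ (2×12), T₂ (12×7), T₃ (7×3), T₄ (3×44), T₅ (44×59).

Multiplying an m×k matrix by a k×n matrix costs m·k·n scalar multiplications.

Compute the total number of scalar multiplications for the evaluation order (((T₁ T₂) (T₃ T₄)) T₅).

6900

(T₁ T₂): 2×12 by 12×7 → 2×7, cost 2·12·7 = 168
(T₃ T₄): 7×3 by 3×44 → 7×44, cost 7·3·44 = 924
((T₁ T₂) (T₃ T₄)): 2×7 by 7×44 → 2×44, cost 2·7·44 = 616; cumulative 1708
(((T₁ T₂) (T₃ T₄)) T₅): 2×44 by 44×59 → 2×59, cost 2·44·59 = 5192; cumulative 6900
Total: 6900 scalar multiplications.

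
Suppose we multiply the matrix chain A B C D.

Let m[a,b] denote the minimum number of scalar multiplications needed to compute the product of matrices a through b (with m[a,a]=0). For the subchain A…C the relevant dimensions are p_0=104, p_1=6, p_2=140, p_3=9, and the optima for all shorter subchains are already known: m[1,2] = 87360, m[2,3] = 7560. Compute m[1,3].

m[1,3] = min over k∈[1,2] of m[1,k]+m[k+1,3]+p_{0}·p_k·p_{3}.
k=1: 0 + 7560 + 104·6·9 = 13176; k=2: 87360 + 0 + 104·140·9 = 218400.
Minimum: 13176 at k=1.

13176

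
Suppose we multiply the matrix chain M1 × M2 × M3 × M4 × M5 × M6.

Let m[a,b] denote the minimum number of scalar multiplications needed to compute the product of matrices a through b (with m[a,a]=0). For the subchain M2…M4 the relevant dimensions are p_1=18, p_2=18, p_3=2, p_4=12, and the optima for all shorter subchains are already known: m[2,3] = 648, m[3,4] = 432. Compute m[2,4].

1080

m[2,4] = min over k∈[2,3] of m[2,k]+m[k+1,4]+p_{1}·p_k·p_{4}.
k=2: 0 + 432 + 18·18·12 = 4320; k=3: 648 + 0 + 18·2·12 = 1080.
Minimum: 1080 at k=3.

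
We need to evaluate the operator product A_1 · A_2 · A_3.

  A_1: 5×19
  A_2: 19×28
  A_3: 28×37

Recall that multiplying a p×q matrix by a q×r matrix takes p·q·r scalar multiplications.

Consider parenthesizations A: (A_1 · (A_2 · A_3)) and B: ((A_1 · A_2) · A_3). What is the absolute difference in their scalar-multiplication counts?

Order A = (A_1 · (A_2 · A_3)): (A_2 · A_3): 19×28 by 28×37 → 19×37, cost 19·28·37 = 19684; (A_1 · (A_2 · A_3)): 5×19 by 19×37 → 5×37, cost 5·19·37 = 3515; cumulative 23199. Total 23199.
Order B = ((A_1 · A_2) · A_3): (A_1 · A_2): 5×19 by 19×28 → 5×28, cost 5·19·28 = 2660; ((A_1 · A_2) · A_3): 5×28 by 28×37 → 5×37, cost 5·28·37 = 5180; cumulative 7840. Total 7840.
Difference: |23199 − 7840| = 15359.

15359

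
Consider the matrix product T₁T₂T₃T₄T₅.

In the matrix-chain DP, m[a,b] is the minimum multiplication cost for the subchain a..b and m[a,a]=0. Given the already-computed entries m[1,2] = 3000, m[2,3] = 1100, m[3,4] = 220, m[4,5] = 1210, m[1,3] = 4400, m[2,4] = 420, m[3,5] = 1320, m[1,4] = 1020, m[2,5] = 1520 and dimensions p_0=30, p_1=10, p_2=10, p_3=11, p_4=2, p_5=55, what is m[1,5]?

4320

m[1,5] = min over k∈[1,4] of m[1,k]+m[k+1,5]+p_{0}·p_k·p_{5}.
k=1: 0 + 1520 + 30·10·55 = 18020; k=2: 3000 + 1320 + 30·10·55 = 20820; k=3: 4400 + 1210 + 30·11·55 = 23760; k=4: 1020 + 0 + 30·2·55 = 4320.
Minimum: 4320 at k=4.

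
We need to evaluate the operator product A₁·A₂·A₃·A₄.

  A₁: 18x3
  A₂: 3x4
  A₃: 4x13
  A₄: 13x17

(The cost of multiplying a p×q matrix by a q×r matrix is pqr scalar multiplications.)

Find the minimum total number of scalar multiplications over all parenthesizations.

Adjacent pairs: A₁A₂ = 18·3·4 = 216; A₂A₃ = 3·4·13 = 156; A₃A₄ = 4·13·17 = 884.
Length 3: A₁..A₃: k=1: 0+156+18·3·13=858; k=2: 216+0+18·4·13=1152 → min 858 | A₂..A₄: k=2: 0+884+3·4·17=1088; k=3: 156+0+3·13·17=819 → min 819.
Length 4: A₁..A₄: k=1: 0+819+18·3·17=1737; k=2: 216+884+18·4·17=2324; k=3: 858+0+18·13·17=4836 → min 1737.
Optimal order: (A₁·((A₂·A₃)·A₄)) with cost 1737.

1737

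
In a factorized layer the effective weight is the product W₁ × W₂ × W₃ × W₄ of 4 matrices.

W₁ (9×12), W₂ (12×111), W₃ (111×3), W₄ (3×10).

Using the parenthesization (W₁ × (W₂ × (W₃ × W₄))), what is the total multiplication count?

17730

(W₃ × W₄): 111×3 by 3×10 → 111×10, cost 111·3·10 = 3330
(W₂ × (W₃ × W₄)): 12×111 by 111×10 → 12×10, cost 12·111·10 = 13320; cumulative 16650
(W₁ × (W₂ × (W₃ × W₄))): 9×12 by 12×10 → 9×10, cost 9·12·10 = 1080; cumulative 17730
Total: 17730 scalar multiplications.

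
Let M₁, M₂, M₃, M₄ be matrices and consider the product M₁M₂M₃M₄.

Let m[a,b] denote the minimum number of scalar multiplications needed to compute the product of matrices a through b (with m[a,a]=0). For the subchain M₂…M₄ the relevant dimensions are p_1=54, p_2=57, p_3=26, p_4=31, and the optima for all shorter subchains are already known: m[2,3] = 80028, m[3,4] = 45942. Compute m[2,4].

m[2,4] = min over k∈[2,3] of m[2,k]+m[k+1,4]+p_{1}·p_k·p_{4}.
k=2: 0 + 45942 + 54·57·31 = 141360; k=3: 80028 + 0 + 54·26·31 = 123552.
Minimum: 123552 at k=3.

123552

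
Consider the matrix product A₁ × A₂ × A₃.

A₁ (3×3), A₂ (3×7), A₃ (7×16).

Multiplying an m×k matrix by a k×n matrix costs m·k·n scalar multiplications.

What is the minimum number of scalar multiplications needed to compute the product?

Order (A₁ × (A₂ × A₃)): (A₂ × A₃): 3×7 by 7×16 → 3×16, cost 3·7·16 = 336; (A₁ × (A₂ × A₃)): 3×3 by 3×16 → 3×16, cost 3·3·16 = 144; cumulative 480. Total 480.
Order ((A₁ × A₂) × A₃): (A₁ × A₂): 3×3 by 3×7 → 3×7, cost 3·3·7 = 63; ((A₁ × A₂) × A₃): 3×7 by 7×16 → 3×16, cost 3·7·16 = 336; cumulative 399. Total 399.
Minimum: 399.

399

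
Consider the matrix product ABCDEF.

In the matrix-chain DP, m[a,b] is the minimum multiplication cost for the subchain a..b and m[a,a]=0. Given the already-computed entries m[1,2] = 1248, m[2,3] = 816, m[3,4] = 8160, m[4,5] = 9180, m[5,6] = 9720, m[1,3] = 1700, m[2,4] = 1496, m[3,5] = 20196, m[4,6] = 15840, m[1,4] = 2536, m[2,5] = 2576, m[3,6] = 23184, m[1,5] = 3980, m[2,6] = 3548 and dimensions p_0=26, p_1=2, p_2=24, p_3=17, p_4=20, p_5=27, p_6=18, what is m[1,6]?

m[1,6] = min over k∈[1,5] of m[1,k]+m[k+1,6]+p_{0}·p_k·p_{6}.
k=1: 0 + 3548 + 26·2·18 = 4484; k=2: 1248 + 23184 + 26·24·18 = 35664; k=3: 1700 + 15840 + 26·17·18 = 25496; k=4: 2536 + 9720 + 26·20·18 = 21616; k=5: 3980 + 0 + 26·27·18 = 16616.
Minimum: 4484 at k=1.

4484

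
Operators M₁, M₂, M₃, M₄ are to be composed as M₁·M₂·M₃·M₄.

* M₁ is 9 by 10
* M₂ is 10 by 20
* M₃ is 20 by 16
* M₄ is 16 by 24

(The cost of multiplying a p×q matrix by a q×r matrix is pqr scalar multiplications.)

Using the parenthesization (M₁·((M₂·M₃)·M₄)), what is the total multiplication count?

(M₂·M₃): 10×20 by 20×16 → 10×16, cost 10·20·16 = 3200
((M₂·M₃)·M₄): 10×16 by 16×24 → 10×24, cost 10·16·24 = 3840; cumulative 7040
(M₁·((M₂·M₃)·M₄)): 9×10 by 10×24 → 9×24, cost 9·10·24 = 2160; cumulative 9200
Total: 9200 scalar multiplications.

9200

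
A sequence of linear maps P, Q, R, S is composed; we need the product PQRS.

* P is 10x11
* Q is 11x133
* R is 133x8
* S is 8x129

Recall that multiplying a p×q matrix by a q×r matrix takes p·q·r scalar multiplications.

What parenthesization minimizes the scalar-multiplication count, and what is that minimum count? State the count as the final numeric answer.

Adjacent pairs: PQ = 10·11·133 = 14630; QR = 11·133·8 = 11704; RS = 133·8·129 = 137256.
Length 3: P..R: k=1: 0+11704+10·11·8=12584; k=2: 14630+0+10·133·8=25270 → min 12584 | Q..S: k=2: 0+137256+11·133·129=325983; k=3: 11704+0+11·8·129=23056 → min 23056.
Length 4: P..S: k=1: 0+23056+10·11·129=37246; k=2: 14630+137256+10·133·129=323456; k=3: 12584+0+10·8·129=22904 → min 22904.
Optimal parenthesization: ((P(QR))S) with cost 22904.

22904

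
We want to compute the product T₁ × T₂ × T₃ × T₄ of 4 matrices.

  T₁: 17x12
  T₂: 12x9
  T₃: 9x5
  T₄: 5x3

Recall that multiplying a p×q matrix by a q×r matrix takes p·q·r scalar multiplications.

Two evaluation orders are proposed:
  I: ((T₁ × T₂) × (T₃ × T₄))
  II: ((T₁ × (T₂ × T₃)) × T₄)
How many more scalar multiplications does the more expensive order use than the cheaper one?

615

Order I = ((T₁ × T₂) × (T₃ × T₄)): (T₁ × T₂): 17×12 by 12×9 → 17×9, cost 17·12·9 = 1836; (T₃ × T₄): 9×5 by 5×3 → 9×3, cost 9·5·3 = 135; ((T₁ × T₂) × (T₃ × T₄)): 17×9 by 9×3 → 17×3, cost 17·9·3 = 459; cumulative 2430. Total 2430.
Order II = ((T₁ × (T₂ × T₃)) × T₄): (T₂ × T₃): 12×9 by 9×5 → 12×5, cost 12·9·5 = 540; (T₁ × (T₂ × T₃)): 17×12 by 12×5 → 17×5, cost 17·12·5 = 1020; cumulative 1560; ((T₁ × (T₂ × T₃)) × T₄): 17×5 by 5×3 → 17×3, cost 17·5·3 = 255; cumulative 1815. Total 1815.
Difference: |2430 − 1815| = 615.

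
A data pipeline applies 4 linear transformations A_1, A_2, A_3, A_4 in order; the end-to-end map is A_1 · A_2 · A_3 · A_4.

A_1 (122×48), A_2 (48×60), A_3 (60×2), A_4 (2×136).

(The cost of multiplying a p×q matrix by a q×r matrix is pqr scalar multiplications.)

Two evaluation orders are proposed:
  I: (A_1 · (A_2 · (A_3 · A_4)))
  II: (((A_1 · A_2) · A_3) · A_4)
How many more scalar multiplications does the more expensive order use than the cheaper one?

805232

Order I = (A_1 · (A_2 · (A_3 · A_4))): (A_3 · A_4): 60×2 by 2×136 → 60×136, cost 60·2·136 = 16320; (A_2 · (A_3 · A_4)): 48×60 by 60×136 → 48×136, cost 48·60·136 = 391680; cumulative 408000; (A_1 · (A_2 · (A_3 · A_4))): 122×48 by 48×136 → 122×136, cost 122·48·136 = 796416; cumulative 1204416. Total 1204416.
Order II = (((A_1 · A_2) · A_3) · A_4): (A_1 · A_2): 122×48 by 48×60 → 122×60, cost 122·48·60 = 351360; ((A_1 · A_2) · A_3): 122×60 by 60×2 → 122×2, cost 122·60·2 = 14640; cumulative 366000; (((A_1 · A_2) · A_3) · A_4): 122×2 by 2×136 → 122×136, cost 122·2·136 = 33184; cumulative 399184. Total 399184.
Difference: |1204416 − 399184| = 805232.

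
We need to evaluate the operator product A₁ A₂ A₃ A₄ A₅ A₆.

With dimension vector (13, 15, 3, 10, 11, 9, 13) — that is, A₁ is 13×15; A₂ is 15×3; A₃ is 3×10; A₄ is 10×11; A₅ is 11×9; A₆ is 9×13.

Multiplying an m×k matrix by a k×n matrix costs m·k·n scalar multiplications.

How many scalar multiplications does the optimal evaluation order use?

Adjacent pairs: A₁A₂ = 13·15·3 = 585; A₂A₃ = 15·3·10 = 450; A₃A₄ = 3·10·11 = 330; A₄A₅ = 10·11·9 = 990; A₅A₆ = 11·9·13 = 1287.
Length 3: A₁..A₃: k=1: 0+450+13·15·10=2400; k=2: 585+0+13·3·10=975 → min 975 | A₂..A₄: k=2: 0+330+15·3·11=825; k=3: 450+0+15·10·11=2100 → min 825 | A₃..A₅: k=3: 0+990+3·10·9=1260; k=4: 330+0+3·11·9=627 → min 627 | A₄..A₆: k=4: 0+1287+10·11·13=2717; k=5: 990+0+10·9·13=2160 → min 2160.
Length 4: A₁..A₄: k=1: 0+825+13·15·11=2970; k=2: 585+330+13·3·11=1344; k=3: 975+0+13·10·11=2405 → min 1344 | A₂..A₅: k=2: 0+627+15·3·9=1032; k=3: 450+990+15·10·9=2790; k=4: 825+0+15·11·9=2310 → min 1032 | A₃..A₆: k=3: 0+2160+3·10·13=2550; k=4: 330+1287+3·11·13=2046; k=5: 627+0+3·9·13=978 → min 978.
Length 5: A₁..A₅: k=1: 0+1032+13·15·9=2787; k=2: 585+627+13·3·9=1563; k=3: 975+990+13·10·9=3135; k=4: 1344+0+13·11·9=2631 → min 1563 | A₂..A₆: k=2: 0+978+15·3·13=1563; k=3: 450+2160+15·10·13=4560; k=4: 825+1287+15·11·13=4257; k=5: 1032+0+15·9·13=2787 → min 1563.
Length 6: A₁..A₆: k=1: 0+1563+13·15·13=4098; k=2: 585+978+13·3·13=2070; k=3: 975+2160+13·10·13=4825; k=4: 1344+1287+13·11·13=4490; k=5: 1563+0+13·9·13=3084 → min 2070.
Optimal order: ((A₁ A₂) (((A₃ A₄) A₅) A₆)) with cost 2070.

2070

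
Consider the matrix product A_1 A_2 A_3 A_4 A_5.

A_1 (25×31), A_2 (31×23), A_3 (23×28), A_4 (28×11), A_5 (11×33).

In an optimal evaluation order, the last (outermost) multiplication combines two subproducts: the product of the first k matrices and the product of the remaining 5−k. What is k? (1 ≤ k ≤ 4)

4

Adjacent pairs: A_1A_2 = 25·31·23 = 17825; A_2A_3 = 31·23·28 = 19964; A_3A_4 = 23·28·11 = 7084; A_4A_5 = 28·11·33 = 10164.
Length 3: A_1..A_3: k=1: 0+19964+25·31·28=41664; k=2: 17825+0+25·23·28=33925 → min 33925 | A_2..A_4: k=2: 0+7084+31·23·11=14927; k=3: 19964+0+31·28·11=29512 → min 14927 | A_3..A_5: k=3: 0+10164+23·28·33=31416; k=4: 7084+0+23·11·33=15433 → min 15433.
Length 4: A_1..A_4: k=1: 0+14927+25·31·11=23452; k=2: 17825+7084+25·23·11=31234; k=3: 33925+0+25·28·11=41625 → min 23452 | A_2..A_5: k=2: 0+15433+31·23·33=38962; k=3: 19964+10164+31·28·33=58772; k=4: 14927+0+31·11·33=26180 → min 26180.
Top-level splits: k=1: (A_1..A_1)·(A_2..A_5) → 0+26180+25·31·33 = 51755; k=2: (A_1..A_2)·(A_3..A_5) → 17825+15433+25·23·33 = 52233; k=3: (A_1..A_3)·(A_4..A_5) → 33925+10164+25·28·33 = 67189; k=4: (A_1..A_4)·(A_5..A_5) → 23452+0+25·11·33 = 32527.
Best split is after A_4, i.e. k = 4.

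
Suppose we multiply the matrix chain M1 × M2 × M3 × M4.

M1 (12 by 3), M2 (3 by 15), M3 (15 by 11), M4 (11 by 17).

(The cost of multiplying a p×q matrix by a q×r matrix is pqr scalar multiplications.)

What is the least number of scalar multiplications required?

Adjacent pairs: M1M2 = 12·3·15 = 540; M2M3 = 3·15·11 = 495; M3M4 = 15·11·17 = 2805.
Length 3: M1..M3: k=1: 0+495+12·3·11=891; k=2: 540+0+12·15·11=2520 → min 891 | M2..M4: k=2: 0+2805+3·15·17=3570; k=3: 495+0+3·11·17=1056 → min 1056.
Length 4: M1..M4: k=1: 0+1056+12·3·17=1668; k=2: 540+2805+12·15·17=6405; k=3: 891+0+12·11·17=3135 → min 1668.
Optimal order: (M1 × ((M2 × M3) × M4)) with cost 1668.

1668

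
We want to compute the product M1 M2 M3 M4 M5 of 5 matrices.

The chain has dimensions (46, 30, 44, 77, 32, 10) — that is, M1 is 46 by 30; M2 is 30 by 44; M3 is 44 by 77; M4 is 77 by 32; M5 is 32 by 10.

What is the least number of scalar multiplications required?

Adjacent pairs: M1M2 = 46·30·44 = 60720; M2M3 = 30·44·77 = 101640; M3M4 = 44·77·32 = 108416; M4M5 = 77·32·10 = 24640.
Length 3: M1..M3: k=1: 0+101640+46·30·77=207900; k=2: 60720+0+46·44·77=216568 → min 207900 | M2..M4: k=2: 0+108416+30·44·32=150656; k=3: 101640+0+30·77·32=175560 → min 150656 | M3..M5: k=3: 0+24640+44·77·10=58520; k=4: 108416+0+44·32·10=122496 → min 58520.
Length 4: M1..M4: k=1: 0+150656+46·30·32=194816; k=2: 60720+108416+46·44·32=233904; k=3: 207900+0+46·77·32=321244 → min 194816 | M2..M5: k=2: 0+58520+30·44·10=71720; k=3: 101640+24640+30·77·10=149380; k=4: 150656+0+30·32·10=160256 → min 71720.
Length 5: M1..M5: k=1: 0+71720+46·30·10=85520; k=2: 60720+58520+46·44·10=139480; k=3: 207900+24640+46·77·10=267960; k=4: 194816+0+46·32·10=209536 → min 85520.
Optimal order: (M1 (M2 (M3 (M4 M5)))) with cost 85520.

85520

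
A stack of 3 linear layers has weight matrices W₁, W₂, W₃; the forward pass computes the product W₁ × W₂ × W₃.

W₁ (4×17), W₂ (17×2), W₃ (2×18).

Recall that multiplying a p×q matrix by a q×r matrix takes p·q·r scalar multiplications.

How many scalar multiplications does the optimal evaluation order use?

Order (W₁ × (W₂ × W₃)): (W₂ × W₃): 17×2 by 2×18 → 17×18, cost 17·2·18 = 612; (W₁ × (W₂ × W₃)): 4×17 by 17×18 → 4×18, cost 4·17·18 = 1224; cumulative 1836. Total 1836.
Order ((W₁ × W₂) × W₃): (W₁ × W₂): 4×17 by 17×2 → 4×2, cost 4·17·2 = 136; ((W₁ × W₂) × W₃): 4×2 by 2×18 → 4×18, cost 4·2·18 = 144; cumulative 280. Total 280.
Minimum: 280.

280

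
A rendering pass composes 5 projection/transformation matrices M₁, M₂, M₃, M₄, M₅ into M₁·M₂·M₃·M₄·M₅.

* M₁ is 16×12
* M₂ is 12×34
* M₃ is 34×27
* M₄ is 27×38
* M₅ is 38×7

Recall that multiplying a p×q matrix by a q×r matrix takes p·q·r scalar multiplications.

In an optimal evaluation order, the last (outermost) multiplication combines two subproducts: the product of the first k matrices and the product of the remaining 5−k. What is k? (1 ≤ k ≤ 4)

Adjacent pairs: M₁M₂ = 16·12·34 = 6528; M₂M₃ = 12·34·27 = 11016; M₃M₄ = 34·27·38 = 34884; M₄M₅ = 27·38·7 = 7182.
Length 3: M₁..M₃: k=1: 0+11016+16·12·27=16200; k=2: 6528+0+16·34·27=21216 → min 16200 | M₂..M₄: k=2: 0+34884+12·34·38=50388; k=3: 11016+0+12·27·38=23328 → min 23328 | M₃..M₅: k=3: 0+7182+34·27·7=13608; k=4: 34884+0+34·38·7=43928 → min 13608.
Length 4: M₁..M₄: k=1: 0+23328+16·12·38=30624; k=2: 6528+34884+16·34·38=62084; k=3: 16200+0+16·27·38=32616 → min 30624 | M₂..M₅: k=2: 0+13608+12·34·7=16464; k=3: 11016+7182+12·27·7=20466; k=4: 23328+0+12·38·7=26520 → min 16464.
Top-level splits: k=1: (M₁..M₁)·(M₂..M₅) → 0+16464+16·12·7 = 17808; k=2: (M₁..M₂)·(M₃..M₅) → 6528+13608+16·34·7 = 23944; k=3: (M₁..M₃)·(M₄..M₅) → 16200+7182+16·27·7 = 26406; k=4: (M₁..M₄)·(M₅..M₅) → 30624+0+16·38·7 = 34880.
Best split is after M₁, i.e. k = 1.

1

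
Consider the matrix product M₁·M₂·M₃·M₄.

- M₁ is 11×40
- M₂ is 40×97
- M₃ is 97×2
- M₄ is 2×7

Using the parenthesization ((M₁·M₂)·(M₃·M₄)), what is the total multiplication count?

51507

(M₁·M₂): 11×40 by 40×97 → 11×97, cost 11·40·97 = 42680
(M₃·M₄): 97×2 by 2×7 → 97×7, cost 97·2·7 = 1358
((M₁·M₂)·(M₃·M₄)): 11×97 by 97×7 → 11×7, cost 11·97·7 = 7469; cumulative 51507
Total: 51507 scalar multiplications.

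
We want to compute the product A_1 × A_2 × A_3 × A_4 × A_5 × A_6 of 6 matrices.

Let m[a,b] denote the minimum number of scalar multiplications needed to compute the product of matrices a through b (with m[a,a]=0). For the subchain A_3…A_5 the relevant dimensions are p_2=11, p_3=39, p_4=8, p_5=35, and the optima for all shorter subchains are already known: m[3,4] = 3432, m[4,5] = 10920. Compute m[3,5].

6512

m[3,5] = min over k∈[3,4] of m[3,k]+m[k+1,5]+p_{2}·p_k·p_{5}.
k=3: 0 + 10920 + 11·39·35 = 25935; k=4: 3432 + 0 + 11·8·35 = 6512.
Minimum: 6512 at k=4.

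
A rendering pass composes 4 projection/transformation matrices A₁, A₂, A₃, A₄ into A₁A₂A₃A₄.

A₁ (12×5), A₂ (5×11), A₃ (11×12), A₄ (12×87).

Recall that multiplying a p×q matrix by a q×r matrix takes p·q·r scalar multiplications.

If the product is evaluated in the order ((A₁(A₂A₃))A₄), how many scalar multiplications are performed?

13908

(A₂A₃): 5×11 by 11×12 → 5×12, cost 5·11·12 = 660
(A₁(A₂A₃)): 12×5 by 5×12 → 12×12, cost 12·5·12 = 720; cumulative 1380
((A₁(A₂A₃))A₄): 12×12 by 12×87 → 12×87, cost 12·12·87 = 12528; cumulative 13908
Total: 13908 scalar multiplications.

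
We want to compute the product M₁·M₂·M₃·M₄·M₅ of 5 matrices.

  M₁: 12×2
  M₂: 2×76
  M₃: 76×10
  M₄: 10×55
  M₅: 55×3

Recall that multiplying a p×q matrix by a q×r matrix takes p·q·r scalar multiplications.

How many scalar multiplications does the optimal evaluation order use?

3022

Adjacent pairs: M₁M₂ = 12·2·76 = 1824; M₂M₃ = 2·76·10 = 1520; M₃M₄ = 76·10·55 = 41800; M₄M₅ = 10·55·3 = 1650.
Length 3: M₁..M₃: k=1: 0+1520+12·2·10=1760; k=2: 1824+0+12·76·10=10944 → min 1760 | M₂..M₄: k=2: 0+41800+2·76·55=50160; k=3: 1520+0+2·10·55=2620 → min 2620 | M₃..M₅: k=3: 0+1650+76·10·3=3930; k=4: 41800+0+76·55·3=54340 → min 3930.
Length 4: M₁..M₄: k=1: 0+2620+12·2·55=3940; k=2: 1824+41800+12·76·55=93784; k=3: 1760+0+12·10·55=8360 → min 3940 | M₂..M₅: k=2: 0+3930+2·76·3=4386; k=3: 1520+1650+2·10·3=3230; k=4: 2620+0+2·55·3=2950 → min 2950.
Length 5: M₁..M₅: k=1: 0+2950+12·2·3=3022; k=2: 1824+3930+12·76·3=8490; k=3: 1760+1650+12·10·3=3770; k=4: 3940+0+12·55·3=5920 → min 3022.
Optimal order: (M₁·(((M₂·M₃)·M₄)·M₅)) with cost 3022.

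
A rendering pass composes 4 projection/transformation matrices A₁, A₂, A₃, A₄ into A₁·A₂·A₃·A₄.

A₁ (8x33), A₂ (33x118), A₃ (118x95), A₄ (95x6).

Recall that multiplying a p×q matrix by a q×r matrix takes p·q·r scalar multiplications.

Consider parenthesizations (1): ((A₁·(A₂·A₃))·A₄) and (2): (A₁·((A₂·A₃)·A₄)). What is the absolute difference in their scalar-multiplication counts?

Order (1) = ((A₁·(A₂·A₃))·A₄): (A₂·A₃): 33×118 by 118×95 → 33×95, cost 33·118·95 = 369930; (A₁·(A₂·A₃)): 8×33 by 33×95 → 8×95, cost 8·33·95 = 25080; cumulative 395010; ((A₁·(A₂·A₃))·A₄): 8×95 by 95×6 → 8×6, cost 8·95·6 = 4560; cumulative 399570. Total 399570.
Order (2) = (A₁·((A₂·A₃)·A₄)): (A₂·A₃): 33×118 by 118×95 → 33×95, cost 33·118·95 = 369930; ((A₂·A₃)·A₄): 33×95 by 95×6 → 33×6, cost 33·95·6 = 18810; cumulative 388740; (A₁·((A₂·A₃)·A₄)): 8×33 by 33×6 → 8×6, cost 8·33·6 = 1584; cumulative 390324. Total 390324.
Difference: |399570 − 390324| = 9246.

9246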